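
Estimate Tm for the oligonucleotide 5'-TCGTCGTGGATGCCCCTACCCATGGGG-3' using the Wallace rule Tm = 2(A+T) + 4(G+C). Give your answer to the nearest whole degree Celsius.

90°C

Base counts: A=3, T=6, G=9, C=9 (length 27).
Tm = 2·(3+6) + 4·(9+9) = 2·9 + 4·18 = 18 + 72 = 90°C.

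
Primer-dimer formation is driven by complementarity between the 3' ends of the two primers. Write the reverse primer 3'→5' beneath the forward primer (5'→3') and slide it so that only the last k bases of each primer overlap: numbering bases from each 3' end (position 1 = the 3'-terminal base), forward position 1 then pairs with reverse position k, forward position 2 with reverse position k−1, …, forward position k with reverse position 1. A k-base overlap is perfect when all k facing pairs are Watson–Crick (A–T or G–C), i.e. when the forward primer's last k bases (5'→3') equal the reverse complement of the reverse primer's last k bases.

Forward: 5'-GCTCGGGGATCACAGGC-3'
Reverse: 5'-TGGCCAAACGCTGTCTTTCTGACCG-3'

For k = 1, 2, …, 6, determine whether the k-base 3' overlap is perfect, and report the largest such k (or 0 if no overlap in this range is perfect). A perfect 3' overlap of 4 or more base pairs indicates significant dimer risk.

Last 6 bases (5'→3') — forward …ACAGGC, reverse …TGACCG.
Reverse complement of the reverse primer's last 6 bases: CGGTCA; its first k bases are the reverse complement of the reverse primer's last k bases, so a perfect k-base overlap needs the forward primer's last k bases to equal them.
Comparing (forward last k vs required): k=1: C vs C ✓; k=2: GC vs CG ✗; k=3: GGC vs CGG ✗; k=4: AGGC vs CGGT ✗; k=5: CAGGC vs CGGTC ✗; k=6: ACAGGC vs CGGTCA ✗.
Only k = 1 is perfect, so the longest perfect 3' overlap is 1.

Longest perfect overlap: 1 complementary base pair; below the dimer-risk threshold (threshold 4).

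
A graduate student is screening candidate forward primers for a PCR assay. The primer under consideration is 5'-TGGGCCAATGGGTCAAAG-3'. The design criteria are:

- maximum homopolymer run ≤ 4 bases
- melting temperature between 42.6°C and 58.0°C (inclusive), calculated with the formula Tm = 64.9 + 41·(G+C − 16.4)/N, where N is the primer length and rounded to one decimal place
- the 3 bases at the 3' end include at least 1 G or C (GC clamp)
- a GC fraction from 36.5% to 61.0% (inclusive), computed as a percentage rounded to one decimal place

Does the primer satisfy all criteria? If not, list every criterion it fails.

Base counts: A=5, T=3, G=7, C=3 (length 18).
homopolymer run: longest run = 3 ✓
Tm: Tm = 64.9 + 41·(10 − 16.4)/18 = 50.3°C ✓
GC clamp: 3' end AAG has 1 G/C ✓
GC content: GC 10/18 = 55.6% ✓

Meets all criteria.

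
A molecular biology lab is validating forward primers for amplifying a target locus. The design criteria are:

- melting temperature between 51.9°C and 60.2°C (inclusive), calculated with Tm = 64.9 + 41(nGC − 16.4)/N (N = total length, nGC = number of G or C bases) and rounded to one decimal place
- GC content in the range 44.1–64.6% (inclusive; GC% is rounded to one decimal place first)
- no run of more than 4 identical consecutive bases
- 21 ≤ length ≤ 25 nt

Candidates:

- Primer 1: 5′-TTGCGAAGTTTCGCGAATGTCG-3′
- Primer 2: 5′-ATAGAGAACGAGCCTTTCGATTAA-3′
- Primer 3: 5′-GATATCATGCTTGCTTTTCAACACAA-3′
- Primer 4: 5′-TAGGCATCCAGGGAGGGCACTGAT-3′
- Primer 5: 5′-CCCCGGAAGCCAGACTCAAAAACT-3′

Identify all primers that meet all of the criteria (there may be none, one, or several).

Primer 1 only.

Primer 1 (22 nt, A=4 T=7 G=7 C=4): Tm = 64.9 + 41·(11 − 16.4)/22 = 54.8°C ✓; GC 11/22 = 50.0% ✓; longest run = 3 ✓; length 22 ✓ — passes.
Primer 2 (24 nt, A=9 T=6 G=5 C=4): Tm = 64.9 + 41·(9 − 16.4)/24 = 52.3°C ✓; GC 9/24 = 37.5%, outside 44.1–64.6% ✗; longest run = 3 ✓; length 24 ✓ — fails.
Primer 3 (26 nt, A=8 T=9 G=3 C=6): Tm = 64.9 + 41·(9 − 16.4)/26 = 53.2°C ✓; GC 9/26 = 34.6%, outside 44.1–64.6% ✗; longest run = 4 ✓; length 26, outside 21–25 ✗ — fails.
Primer 4 (24 nt, A=6 T=4 G=9 C=5): Tm = 64.9 + 41·(14 − 16.4)/24 = 60.8°C, outside 51.9–60.2°C ✗; GC 14/24 = 58.3% ✓; longest run = 3 ✓; length 24 ✓ — fails.
Primer 5 (24 nt, A=9 T=2 G=4 C=9): Tm = 64.9 + 41·(13 − 16.4)/24 = 59.1°C ✓; GC 13/24 = 54.2% ✓; longest run = 5, exceeds 4 ✗; length 24 ✓ — fails.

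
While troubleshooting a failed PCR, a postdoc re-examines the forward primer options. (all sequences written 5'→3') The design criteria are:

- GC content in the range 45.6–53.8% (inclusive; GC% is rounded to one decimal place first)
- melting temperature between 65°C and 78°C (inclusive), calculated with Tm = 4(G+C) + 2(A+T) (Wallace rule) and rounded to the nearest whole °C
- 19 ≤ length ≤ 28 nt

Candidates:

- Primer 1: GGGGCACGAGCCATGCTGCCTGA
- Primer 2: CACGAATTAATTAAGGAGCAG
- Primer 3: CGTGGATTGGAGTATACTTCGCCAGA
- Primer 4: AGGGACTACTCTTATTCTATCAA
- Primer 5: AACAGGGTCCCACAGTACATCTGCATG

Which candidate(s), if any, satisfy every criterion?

Primer 1 (23 nt, A=4 T=3 G=9 C=7): GC 16/23 = 69.6%, outside 45.6–53.8% ✗; Tm = 2·7 + 4·16 = 78°C ✓; length 23 ✓ — fails.
Primer 2 (21 nt, A=9 T=4 G=5 C=3): GC 8/21 = 38.1%, outside 45.6–53.8% ✗; Tm = 2·13 + 4·8 = 58°C, outside 65–78°C ✗; length 21 ✓ — fails.
Primer 3 (26 nt, A=6 T=7 G=8 C=5): GC 13/26 = 50.0% ✓; Tm = 2·13 + 4·13 = 78°C ✓; length 26 ✓ — passes.
Primer 4 (23 nt, A=7 T=8 G=3 C=5): GC 8/23 = 34.8%, outside 45.6–53.8% ✗; Tm = 2·15 + 4·8 = 62°C, outside 65–78°C ✗; length 23 ✓ — fails.
Primer 5 (27 nt, A=8 T=5 G=6 C=8): GC 14/27 = 51.9% ✓; Tm = 2·13 + 4·14 = 82°C, outside 65–78°C ✗; length 27 ✓ — fails.

Primer 3 only.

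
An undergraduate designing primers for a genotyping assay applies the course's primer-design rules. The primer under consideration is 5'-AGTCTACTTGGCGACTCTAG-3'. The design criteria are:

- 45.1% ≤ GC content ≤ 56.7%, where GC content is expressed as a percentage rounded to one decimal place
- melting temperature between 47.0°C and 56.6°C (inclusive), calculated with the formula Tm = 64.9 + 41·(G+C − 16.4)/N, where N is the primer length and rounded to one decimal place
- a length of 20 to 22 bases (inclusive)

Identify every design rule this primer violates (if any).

Base counts: A=4, T=6, G=5, C=5 (length 20).
GC content: GC 10/20 = 50.0% ✓
Tm: Tm = 64.9 + 41·(10 − 16.4)/20 = 51.8°C ✓
length: length 20 ✓

Meets all criteria.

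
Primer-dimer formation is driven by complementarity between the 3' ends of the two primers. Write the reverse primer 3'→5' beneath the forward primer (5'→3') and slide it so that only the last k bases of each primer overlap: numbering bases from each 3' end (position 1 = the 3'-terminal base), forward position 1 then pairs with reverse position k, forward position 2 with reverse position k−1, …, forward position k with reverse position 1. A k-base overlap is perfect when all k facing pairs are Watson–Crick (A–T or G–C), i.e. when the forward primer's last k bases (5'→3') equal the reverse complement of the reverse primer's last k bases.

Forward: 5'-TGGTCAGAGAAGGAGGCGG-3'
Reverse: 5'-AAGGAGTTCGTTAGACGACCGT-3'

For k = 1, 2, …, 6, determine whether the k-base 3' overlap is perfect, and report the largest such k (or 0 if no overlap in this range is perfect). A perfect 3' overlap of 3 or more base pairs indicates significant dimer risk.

Last 6 bases (5'→3') — forward …AGGCGG, reverse …GACCGT.
Reverse complement of the reverse primer's last 6 bases: ACGGTC; its first k bases are the reverse complement of the reverse primer's last k bases, so a perfect k-base overlap needs the forward primer's last k bases to equal them.
Comparing (forward last k vs required): k=1: G vs A ✗; k=2: GG vs AC ✗; k=3: CGG vs ACG ✗; k=4: GCGG vs ACGG ✗; k=5: GGCGG vs ACGGT ✗; k=6: AGGCGG vs ACGGTC ✗.
No overlap length from 1 to 6 is perfect, so the longest perfect 3' overlap is 0.

Longest perfect overlap: 0 complementary base pairs; below the dimer-risk threshold (threshold 3).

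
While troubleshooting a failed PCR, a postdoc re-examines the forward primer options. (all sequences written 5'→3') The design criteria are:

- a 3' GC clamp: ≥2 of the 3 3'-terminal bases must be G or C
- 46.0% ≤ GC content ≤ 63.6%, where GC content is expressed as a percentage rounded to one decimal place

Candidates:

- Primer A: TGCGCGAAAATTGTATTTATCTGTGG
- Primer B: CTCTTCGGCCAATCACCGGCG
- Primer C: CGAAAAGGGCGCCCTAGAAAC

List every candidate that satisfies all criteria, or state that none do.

Primer A (26 nt, A=6 T=10 G=7 C=3): 3' end TGG has 2 G/C ✓; GC 10/26 = 38.5%, outside 46.0–63.6% ✗ — fails.
Primer B (21 nt, A=3 T=4 G=5 C=9): 3' end GCG has 3 G/C ✓; GC 14/21 = 66.7%, outside 46.0–63.6% ✗ — fails.
Primer C (21 nt, A=8 T=1 G=6 C=6): 3' end AAC has 1 G/C, need ≥2 ✗; GC 12/21 = 57.1% ✓ — fails.

None of the candidates satisfy all criteria.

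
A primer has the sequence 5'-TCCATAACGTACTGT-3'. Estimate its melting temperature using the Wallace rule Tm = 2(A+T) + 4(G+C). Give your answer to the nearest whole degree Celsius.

42°C

Base counts: A=4, T=5, G=2, C=4 (length 15).
Tm = 2·(4+5) + 4·(2+4) = 2·9 + 4·6 = 18 + 24 = 42°C.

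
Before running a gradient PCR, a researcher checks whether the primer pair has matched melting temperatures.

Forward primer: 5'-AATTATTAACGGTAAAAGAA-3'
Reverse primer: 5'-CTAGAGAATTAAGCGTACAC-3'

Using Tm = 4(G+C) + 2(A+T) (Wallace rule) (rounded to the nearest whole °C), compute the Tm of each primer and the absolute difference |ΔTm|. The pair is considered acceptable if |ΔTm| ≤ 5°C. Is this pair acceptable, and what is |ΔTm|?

|ΔTm| = 8°C; the pair is not acceptable.

Forward: A=11 T=5 G=3 C=1 → Tm = 2·16 + 4·4 = 48°C.
Reverse: A=8 T=4 G=4 C=4 → Tm = 2·12 + 4·8 = 56°C.
|ΔTm| = |48 − 56| = 8°C, > 5°C.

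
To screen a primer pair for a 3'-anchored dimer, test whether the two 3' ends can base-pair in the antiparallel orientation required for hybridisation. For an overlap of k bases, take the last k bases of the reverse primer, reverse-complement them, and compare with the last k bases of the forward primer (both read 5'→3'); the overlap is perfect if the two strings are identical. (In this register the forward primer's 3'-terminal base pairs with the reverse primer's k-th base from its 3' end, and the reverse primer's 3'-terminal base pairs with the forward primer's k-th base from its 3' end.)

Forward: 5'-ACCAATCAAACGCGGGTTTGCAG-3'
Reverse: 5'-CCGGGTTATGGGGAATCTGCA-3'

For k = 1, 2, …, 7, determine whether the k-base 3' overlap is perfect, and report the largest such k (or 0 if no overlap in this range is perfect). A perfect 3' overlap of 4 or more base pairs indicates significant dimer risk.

Last 7 bases (5'→3') — forward …TTTGCAG, reverse …ATCTGCA.
Reverse complement of the reverse primer's last 7 bases: TGCAGAT; its first k bases are the reverse complement of the reverse primer's last k bases, so a perfect k-base overlap needs the forward primer's last k bases to equal them.
Comparing (forward last k vs required): k=1: G vs T ✗; k=2: AG vs TG ✗; k=3: CAG vs TGC ✗; k=4: GCAG vs TGCA ✗; k=5: TGCAG vs TGCAG ✓; k=6: TTGCAG vs TGCAGA ✗; k=7: TTTGCAG vs TGCAGAT ✗.
Only k = 5 is perfect, so the longest perfect 3' overlap is 5.

Longest perfect overlap: 5 complementary base pairs; significant dimer risk (threshold 4).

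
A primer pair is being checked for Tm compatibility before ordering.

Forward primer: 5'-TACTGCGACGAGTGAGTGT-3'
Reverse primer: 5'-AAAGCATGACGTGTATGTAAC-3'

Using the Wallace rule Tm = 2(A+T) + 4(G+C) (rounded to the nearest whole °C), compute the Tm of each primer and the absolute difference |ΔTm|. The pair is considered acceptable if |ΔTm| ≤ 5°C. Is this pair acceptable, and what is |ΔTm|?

Forward: A=4 T=5 G=7 C=3 → Tm = 2·9 + 4·10 = 58°C.
Reverse: A=8 T=5 G=5 C=3 → Tm = 2·13 + 4·8 = 58°C.
|ΔTm| = |58 − 58| = 0°C, ≤ 5°C.

|ΔTm| = 0°C; the pair is acceptable.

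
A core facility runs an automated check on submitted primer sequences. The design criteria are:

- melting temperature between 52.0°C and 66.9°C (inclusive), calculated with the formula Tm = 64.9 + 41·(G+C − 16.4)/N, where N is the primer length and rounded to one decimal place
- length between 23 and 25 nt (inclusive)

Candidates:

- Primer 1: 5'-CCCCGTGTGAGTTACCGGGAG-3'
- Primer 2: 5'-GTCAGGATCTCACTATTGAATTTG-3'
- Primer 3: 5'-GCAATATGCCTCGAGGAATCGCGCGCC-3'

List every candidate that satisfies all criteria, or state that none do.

Primer 1 (21 nt, A=3 T=4 G=8 C=6): Tm = 64.9 + 41·(14 − 16.4)/21 = 60.2°C ✓; length 21, outside 23–25 ✗ — fails.
Primer 2 (24 nt, A=6 T=9 G=5 C=4): Tm = 64.9 + 41·(9 − 16.4)/24 = 52.3°C ✓; length 24 ✓ — passes.
Primer 3 (27 nt, A=6 T=4 G=8 C=9): Tm = 64.9 + 41·(17 − 16.4)/27 = 65.8°C ✓; length 27, outside 23–25 ✗ — fails.

Primer 2 only.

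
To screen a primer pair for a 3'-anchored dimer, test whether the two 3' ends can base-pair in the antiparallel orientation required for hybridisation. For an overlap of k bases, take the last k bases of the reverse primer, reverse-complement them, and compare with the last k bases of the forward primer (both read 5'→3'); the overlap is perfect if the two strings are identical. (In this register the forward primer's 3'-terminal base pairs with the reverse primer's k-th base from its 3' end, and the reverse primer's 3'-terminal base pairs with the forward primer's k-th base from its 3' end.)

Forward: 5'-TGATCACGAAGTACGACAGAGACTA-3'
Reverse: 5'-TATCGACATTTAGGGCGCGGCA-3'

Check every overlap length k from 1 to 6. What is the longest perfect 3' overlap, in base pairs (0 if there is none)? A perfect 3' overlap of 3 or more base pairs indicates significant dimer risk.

Last 6 bases (5'→3') — forward …AGACTA, reverse …GCGGCA.
Reverse complement of the reverse primer's last 6 bases: TGCCGC; its first k bases are the reverse complement of the reverse primer's last k bases, so a perfect k-base overlap needs the forward primer's last k bases to equal them.
Comparing (forward last k vs required): k=1: A vs T ✗; k=2: TA vs TG ✗; k=3: CTA vs TGC ✗; k=4: ACTA vs TGCC ✗; k=5: GACTA vs TGCCG ✗; k=6: AGACTA vs TGCCGC ✗.
No overlap length from 1 to 6 is perfect, so the longest perfect 3' overlap is 0.

Longest perfect overlap: 0 complementary base pairs; below the dimer-risk threshold (threshold 3).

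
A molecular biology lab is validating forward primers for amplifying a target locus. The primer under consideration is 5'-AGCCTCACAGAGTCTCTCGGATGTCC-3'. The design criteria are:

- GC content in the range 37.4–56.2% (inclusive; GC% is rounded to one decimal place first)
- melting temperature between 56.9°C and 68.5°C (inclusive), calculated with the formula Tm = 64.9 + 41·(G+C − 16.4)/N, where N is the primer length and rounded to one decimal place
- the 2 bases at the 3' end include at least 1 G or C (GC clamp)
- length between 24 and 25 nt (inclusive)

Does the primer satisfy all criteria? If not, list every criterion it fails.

Base counts: A=5, T=6, G=6, C=9 (length 26).
GC content: GC 15/26 = 57.7%, outside 37.4–56.2% ✗
Tm: Tm = 64.9 + 41·(15 − 16.4)/26 = 62.7°C ✓
GC clamp: 3' end CC has 2 G/C ✓
length: length 26, outside 24–25 ✗

Fails: GC content, length.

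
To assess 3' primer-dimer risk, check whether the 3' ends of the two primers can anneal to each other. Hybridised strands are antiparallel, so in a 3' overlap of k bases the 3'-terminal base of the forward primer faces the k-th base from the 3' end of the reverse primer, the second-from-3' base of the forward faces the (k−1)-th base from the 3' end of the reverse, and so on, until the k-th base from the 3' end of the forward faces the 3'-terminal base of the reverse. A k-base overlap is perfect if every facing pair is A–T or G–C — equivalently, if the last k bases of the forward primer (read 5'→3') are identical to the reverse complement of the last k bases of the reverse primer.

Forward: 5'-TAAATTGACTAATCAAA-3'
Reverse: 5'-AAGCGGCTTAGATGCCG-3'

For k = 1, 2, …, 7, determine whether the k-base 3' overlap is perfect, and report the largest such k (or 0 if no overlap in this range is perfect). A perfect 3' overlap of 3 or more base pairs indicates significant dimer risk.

Last 7 bases (5'→3') — forward …AATCAAA, reverse …GATGCCG.
Reverse complement of the reverse primer's last 7 bases: CGGCATC; its first k bases are the reverse complement of the reverse primer's last k bases, so a perfect k-base overlap needs the forward primer's last k bases to equal them.
Comparing (forward last k vs required): k=1: A vs C ✗; k=2: AA vs CG ✗; k=3: AAA vs CGG ✗; k=4: CAAA vs CGGC ✗; k=5: TCAAA vs CGGCA ✗; k=6: ATCAAA vs CGGCAT ✗; k=7: AATCAAA vs CGGCATC ✗.
No overlap length from 1 to 7 is perfect, so the longest perfect 3' overlap is 0.

Longest perfect overlap: 0 complementary base pairs; below the dimer-risk threshold (threshold 3).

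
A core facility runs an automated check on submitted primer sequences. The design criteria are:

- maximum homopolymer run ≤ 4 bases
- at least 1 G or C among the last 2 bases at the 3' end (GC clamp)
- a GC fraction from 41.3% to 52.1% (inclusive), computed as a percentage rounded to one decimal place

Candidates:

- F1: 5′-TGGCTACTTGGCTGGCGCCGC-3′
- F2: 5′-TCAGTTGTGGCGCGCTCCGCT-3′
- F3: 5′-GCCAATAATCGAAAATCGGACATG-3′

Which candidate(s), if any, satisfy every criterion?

F1 (21 nt, A=1 T=5 G=8 C=7): longest run = 2 ✓; 3' end GC has 2 G/C ✓; GC 15/21 = 71.4%, outside 41.3–52.1% ✗ — fails.
F2 (21 nt, A=1 T=6 G=7 C=7): longest run = 2 ✓; 3' end CT has 1 G/C ✓; GC 14/21 = 66.7%, outside 41.3–52.1% ✗ — fails.
F3 (24 nt, A=10 T=4 G=5 C=5): longest run = 4 ✓; 3' end TG has 1 G/C ✓; GC 10/24 = 41.7% ✓ — passes.

F3 only.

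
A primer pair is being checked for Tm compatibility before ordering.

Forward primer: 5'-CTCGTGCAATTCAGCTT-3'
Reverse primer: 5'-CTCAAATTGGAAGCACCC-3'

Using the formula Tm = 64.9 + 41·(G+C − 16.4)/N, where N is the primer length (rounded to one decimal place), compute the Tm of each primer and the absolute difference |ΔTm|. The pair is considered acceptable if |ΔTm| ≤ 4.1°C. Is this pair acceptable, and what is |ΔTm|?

Forward: G+C = 8, N = 17 → Tm = 64.9 + 41·(8 − 16.4)/17 = 44.6°C.
Reverse: G+C = 9, N = 18 → Tm = 64.9 + 41·(9 − 16.4)/18 = 48.0°C.
|ΔTm| = |44.6 − 48.0| = 3.4°C, ≤ 4.1°C.

|ΔTm| = 3.4°C; the pair is acceptable.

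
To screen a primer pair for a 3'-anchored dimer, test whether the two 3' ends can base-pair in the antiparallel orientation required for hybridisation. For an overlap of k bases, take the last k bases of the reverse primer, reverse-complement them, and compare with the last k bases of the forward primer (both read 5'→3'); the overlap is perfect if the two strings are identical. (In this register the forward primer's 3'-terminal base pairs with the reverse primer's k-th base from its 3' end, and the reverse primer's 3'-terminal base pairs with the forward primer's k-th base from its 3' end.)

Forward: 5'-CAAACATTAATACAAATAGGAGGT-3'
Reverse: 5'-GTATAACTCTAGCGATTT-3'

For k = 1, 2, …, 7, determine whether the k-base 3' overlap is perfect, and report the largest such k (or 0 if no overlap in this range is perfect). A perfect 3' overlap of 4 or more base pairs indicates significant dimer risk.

Last 7 bases (5'→3') — forward …AGGAGGT, reverse …GCGATTT.
Reverse complement of the reverse primer's last 7 bases: AAATCGC; its first k bases are the reverse complement of the reverse primer's last k bases, so a perfect k-base overlap needs the forward primer's last k bases to equal them.
Comparing (forward last k vs required): k=1: T vs A ✗; k=2: GT vs AA ✗; k=3: GGT vs AAA ✗; k=4: AGGT vs AAAT ✗; k=5: GAGGT vs AAATC ✗; k=6: GGAGGT vs AAATCG ✗; k=7: AGGAGGT vs AAATCGC ✗.
No overlap length from 1 to 7 is perfect, so the longest perfect 3' overlap is 0.

Longest perfect overlap: 0 complementary base pairs; below the dimer-risk threshold (threshold 4).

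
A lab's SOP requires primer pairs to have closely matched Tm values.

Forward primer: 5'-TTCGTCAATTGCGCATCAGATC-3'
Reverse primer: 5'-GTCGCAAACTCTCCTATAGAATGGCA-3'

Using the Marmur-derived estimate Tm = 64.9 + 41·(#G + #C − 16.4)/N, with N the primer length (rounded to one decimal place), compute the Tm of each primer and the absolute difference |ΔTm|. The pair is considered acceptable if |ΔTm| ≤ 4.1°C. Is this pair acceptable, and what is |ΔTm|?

Forward: G+C = 10, N = 22 → Tm = 64.9 + 41·(10 − 16.4)/22 = 53.0°C.
Reverse: G+C = 12, N = 26 → Tm = 64.9 + 41·(12 − 16.4)/26 = 58.0°C.
|ΔTm| = |53.0 − 58.0| = 5.0°C, > 4.1°C.

|ΔTm| = 5.0°C; the pair is not acceptable.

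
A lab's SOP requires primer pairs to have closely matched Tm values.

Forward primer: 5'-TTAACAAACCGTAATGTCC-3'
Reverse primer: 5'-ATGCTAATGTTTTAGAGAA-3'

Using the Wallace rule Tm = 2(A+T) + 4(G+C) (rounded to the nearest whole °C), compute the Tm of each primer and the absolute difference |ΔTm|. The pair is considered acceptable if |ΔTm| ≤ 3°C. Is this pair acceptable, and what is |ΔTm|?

|ΔTm| = 4°C; the pair is not acceptable.

Forward: A=7 T=5 G=2 C=5 → Tm = 2·12 + 4·7 = 52°C.
Reverse: A=7 T=7 G=4 C=1 → Tm = 2·14 + 4·5 = 48°C.
|ΔTm| = |52 − 48| = 4°C, > 3°C.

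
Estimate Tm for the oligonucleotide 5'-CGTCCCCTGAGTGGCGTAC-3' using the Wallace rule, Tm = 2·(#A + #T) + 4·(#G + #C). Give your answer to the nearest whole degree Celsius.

Base counts: A=2, T=4, G=6, C=7 (length 19).
Tm = 2·(2+4) + 4·(6+7) = 2·6 + 4·13 = 12 + 52 = 64°C.

64°C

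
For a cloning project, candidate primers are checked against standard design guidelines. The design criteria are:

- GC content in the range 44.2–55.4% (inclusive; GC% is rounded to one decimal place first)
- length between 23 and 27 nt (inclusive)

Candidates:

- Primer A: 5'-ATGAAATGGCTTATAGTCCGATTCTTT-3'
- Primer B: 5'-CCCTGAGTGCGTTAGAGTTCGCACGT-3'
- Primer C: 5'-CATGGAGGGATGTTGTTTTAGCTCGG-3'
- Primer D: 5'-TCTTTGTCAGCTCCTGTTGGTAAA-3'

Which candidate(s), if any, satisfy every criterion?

Primer C only.

Primer A (27 nt, A=7 T=11 G=5 C=4): GC 9/27 = 33.3%, outside 44.2–55.4% ✗; length 27 ✓ — fails.
Primer B (26 nt, A=4 T=7 G=8 C=7): GC 15/26 = 57.7%, outside 44.2–55.4% ✗; length 26 ✓ — fails.
Primer C (26 nt, A=4 T=9 G=10 C=3): GC 13/26 = 50.0% ✓; length 26 ✓ — passes.
Primer D (24 nt, A=4 T=10 G=5 C=5): GC 10/24 = 41.7%, outside 44.2–55.4% ✗; length 24 ✓ — fails.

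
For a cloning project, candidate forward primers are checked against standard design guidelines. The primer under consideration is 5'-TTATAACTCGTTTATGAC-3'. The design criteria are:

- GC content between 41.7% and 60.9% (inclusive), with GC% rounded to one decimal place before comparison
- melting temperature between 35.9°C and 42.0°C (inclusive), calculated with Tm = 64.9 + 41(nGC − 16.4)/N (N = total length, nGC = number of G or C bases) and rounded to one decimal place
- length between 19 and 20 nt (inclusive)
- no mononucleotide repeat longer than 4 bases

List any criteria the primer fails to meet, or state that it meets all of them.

Fails: GC content, length.

Base counts: A=5, T=8, G=2, C=3 (length 18).
GC content: GC 5/18 = 27.8%, outside 41.7–60.9% ✗
Tm: Tm = 64.9 + 41·(5 − 16.4)/18 = 38.9°C ✓
length: length 18, outside 19–20 ✗
homopolymer run: longest run = 3 ✓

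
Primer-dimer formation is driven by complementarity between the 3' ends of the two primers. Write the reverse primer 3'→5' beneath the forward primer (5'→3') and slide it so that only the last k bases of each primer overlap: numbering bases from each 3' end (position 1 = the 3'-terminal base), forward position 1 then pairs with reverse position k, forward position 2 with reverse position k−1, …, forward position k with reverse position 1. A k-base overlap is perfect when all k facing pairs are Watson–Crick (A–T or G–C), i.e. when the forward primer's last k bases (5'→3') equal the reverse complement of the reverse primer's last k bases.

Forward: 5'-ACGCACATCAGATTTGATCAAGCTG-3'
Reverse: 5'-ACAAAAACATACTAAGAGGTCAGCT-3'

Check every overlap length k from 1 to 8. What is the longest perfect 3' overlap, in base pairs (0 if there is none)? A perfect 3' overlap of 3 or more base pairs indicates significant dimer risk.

Longest perfect overlap: 5 complementary base pairs; significant dimer risk (threshold 3).

Last 8 bases (5'→3') — forward …TCAAGCTG, reverse …GGTCAGCT.
Reverse complement of the reverse primer's last 8 bases: AGCTGACC; its first k bases are the reverse complement of the reverse primer's last k bases, so a perfect k-base overlap needs the forward primer's last k bases to equal them.
Comparing (forward last k vs required): k=1: G vs A ✗; k=2: TG vs AG ✗; k=3: CTG vs AGC ✗; k=4: GCTG vs AGCT ✗; k=5: AGCTG vs AGCTG ✓; k=6: AAGCTG vs AGCTGA ✗; k=7: CAAGCTG vs AGCTGAC ✗; k=8: TCAAGCTG vs AGCTGACC ✗.
Only k = 5 is perfect, so the longest perfect 3' overlap is 5.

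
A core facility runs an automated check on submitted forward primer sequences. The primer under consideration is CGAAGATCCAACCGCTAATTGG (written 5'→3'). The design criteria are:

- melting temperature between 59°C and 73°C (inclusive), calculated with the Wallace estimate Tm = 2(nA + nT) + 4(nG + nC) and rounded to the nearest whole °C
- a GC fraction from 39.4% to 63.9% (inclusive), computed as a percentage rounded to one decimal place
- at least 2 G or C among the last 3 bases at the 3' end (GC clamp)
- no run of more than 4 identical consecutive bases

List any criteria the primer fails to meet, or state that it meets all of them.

Meets all criteria.

Base counts: A=7, T=4, G=5, C=6 (length 22).
Tm: Tm = 2·11 + 4·11 = 66°C ✓
GC content: GC 11/22 = 50.0% ✓
GC clamp: 3' end TGG has 2 G/C ✓
homopolymer run: longest run = 2 ✓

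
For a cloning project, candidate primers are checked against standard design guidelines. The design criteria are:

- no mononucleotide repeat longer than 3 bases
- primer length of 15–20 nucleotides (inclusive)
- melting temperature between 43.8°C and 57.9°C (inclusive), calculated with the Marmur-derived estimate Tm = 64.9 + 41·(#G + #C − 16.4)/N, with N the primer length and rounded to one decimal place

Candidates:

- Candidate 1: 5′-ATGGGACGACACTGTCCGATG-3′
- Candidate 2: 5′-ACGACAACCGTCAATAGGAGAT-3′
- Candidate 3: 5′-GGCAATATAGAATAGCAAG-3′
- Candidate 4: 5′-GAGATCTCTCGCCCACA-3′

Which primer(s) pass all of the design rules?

Candidate 3 and Candidate 4.

Candidate 1 (21 nt, A=5 T=4 G=7 C=5): longest run = 3 ✓; length 21, outside 15–20 ✗; Tm = 64.9 + 41·(12 − 16.4)/21 = 56.3°C ✓ — fails.
Candidate 2 (22 nt, A=9 T=3 G=5 C=5): longest run = 2 ✓; length 22, outside 15–20 ✗; Tm = 64.9 + 41·(10 − 16.4)/22 = 53.0°C ✓ — fails.
Candidate 3 (19 nt, A=9 T=3 G=5 C=2): longest run = 2 ✓; length 19 ✓; Tm = 64.9 + 41·(7 − 16.4)/19 = 44.6°C ✓ — passes.
Candidate 4 (17 nt, A=4 T=3 G=3 C=7): longest run = 3 ✓; length 17 ✓; Tm = 64.9 + 41·(10 − 16.4)/17 = 49.5°C ✓ — passes.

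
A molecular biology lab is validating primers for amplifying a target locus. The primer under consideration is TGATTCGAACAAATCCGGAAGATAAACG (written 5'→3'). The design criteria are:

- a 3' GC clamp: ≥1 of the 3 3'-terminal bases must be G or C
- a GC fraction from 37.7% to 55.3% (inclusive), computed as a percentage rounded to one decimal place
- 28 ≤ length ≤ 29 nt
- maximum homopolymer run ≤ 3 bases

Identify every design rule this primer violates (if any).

Meets all criteria.

Base counts: A=12, T=5, G=6, C=5 (length 28).
GC clamp: 3' end ACG has 2 G/C ✓
GC content: GC 11/28 = 39.3% ✓
length: length 28 ✓
homopolymer run: longest run = 3 ✓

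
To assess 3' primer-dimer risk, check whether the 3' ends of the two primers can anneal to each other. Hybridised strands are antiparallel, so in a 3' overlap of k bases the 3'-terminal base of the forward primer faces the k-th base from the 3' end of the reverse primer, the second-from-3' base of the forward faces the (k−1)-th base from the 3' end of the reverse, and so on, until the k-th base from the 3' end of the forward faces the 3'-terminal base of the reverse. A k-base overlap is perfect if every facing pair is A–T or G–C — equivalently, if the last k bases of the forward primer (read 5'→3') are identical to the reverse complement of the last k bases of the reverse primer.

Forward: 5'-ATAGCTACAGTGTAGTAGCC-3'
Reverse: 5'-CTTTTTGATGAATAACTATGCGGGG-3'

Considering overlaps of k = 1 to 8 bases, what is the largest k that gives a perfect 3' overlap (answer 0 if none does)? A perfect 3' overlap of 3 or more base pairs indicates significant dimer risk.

Last 8 bases (5'→3') — forward …TAGTAGCC, reverse …ATGCGGGG.
Reverse complement of the reverse primer's last 8 bases: CCCCGCAT; its first k bases are the reverse complement of the reverse primer's last k bases, so a perfect k-base overlap needs the forward primer's last k bases to equal them.
Comparing (forward last k vs required): k=1: C vs C ✓; k=2: CC vs CC ✓; k=3: GCC vs CCC ✗; k=4: AGCC vs CCCC ✗; k=5: TAGCC vs CCCCG ✗; k=6: GTAGCC vs CCCCGC ✗; k=7: AGTAGCC vs CCCCGCA ✗; k=8: TAGTAGCC vs CCCCGCAT ✗.
Perfect overlaps at k = 1, 2; the largest is 2.

Longest perfect overlap: 2 complementary base pairs; below the dimer-risk threshold (threshold 3).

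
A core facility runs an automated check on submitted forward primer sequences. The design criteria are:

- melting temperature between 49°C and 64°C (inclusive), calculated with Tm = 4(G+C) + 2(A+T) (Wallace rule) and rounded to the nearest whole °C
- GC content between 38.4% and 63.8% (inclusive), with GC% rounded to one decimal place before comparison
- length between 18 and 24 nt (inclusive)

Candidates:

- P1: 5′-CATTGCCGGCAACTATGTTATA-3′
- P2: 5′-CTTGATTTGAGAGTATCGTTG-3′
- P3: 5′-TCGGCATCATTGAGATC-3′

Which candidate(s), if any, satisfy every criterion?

P1 only.

P1 (22 nt, A=6 T=7 G=4 C=5): Tm = 2·13 + 4·9 = 62°C ✓; GC 9/22 = 40.9% ✓; length 22 ✓ — passes.
P2 (21 nt, A=4 T=9 G=6 C=2): Tm = 2·13 + 4·8 = 58°C ✓; GC 8/21 = 38.1%, outside 38.4–63.8% ✗; length 21 ✓ — fails.
P3 (17 nt, A=4 T=5 G=4 C=4): Tm = 2·9 + 4·8 = 50°C ✓; GC 8/17 = 47.1% ✓; length 17, outside 18–24 ✗ — fails.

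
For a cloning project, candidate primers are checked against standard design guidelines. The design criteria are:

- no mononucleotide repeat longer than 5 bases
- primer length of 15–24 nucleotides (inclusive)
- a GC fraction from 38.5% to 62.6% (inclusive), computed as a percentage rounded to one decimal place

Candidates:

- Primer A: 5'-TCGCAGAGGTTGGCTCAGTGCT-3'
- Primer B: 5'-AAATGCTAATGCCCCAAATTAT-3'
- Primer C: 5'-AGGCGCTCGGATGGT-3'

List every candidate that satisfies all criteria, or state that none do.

Primer A only.

Primer A (22 nt, A=3 T=6 G=8 C=5): longest run = 2 ✓; length 22 ✓; GC 13/22 = 59.1% ✓ — passes.
Primer B (22 nt, A=9 T=6 G=2 C=5): longest run = 4 ✓; length 22 ✓; GC 7/22 = 31.8%, outside 38.5–62.6% ✗ — fails.
Primer C (15 nt, A=2 T=3 G=7 C=3): longest run = 2 ✓; length 15 ✓; GC 10/15 = 66.7%, outside 38.5–62.6% ✗ — fails.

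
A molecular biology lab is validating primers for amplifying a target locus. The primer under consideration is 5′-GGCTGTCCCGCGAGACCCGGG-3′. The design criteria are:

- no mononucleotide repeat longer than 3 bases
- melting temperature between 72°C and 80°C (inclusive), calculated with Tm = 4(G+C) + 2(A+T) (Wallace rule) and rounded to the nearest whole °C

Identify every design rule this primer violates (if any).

Meets all criteria.

Base counts: A=2, T=2, G=9, C=8 (length 21).
homopolymer run: longest run = 3 ✓
Tm: Tm = 2·4 + 4·17 = 76°C ✓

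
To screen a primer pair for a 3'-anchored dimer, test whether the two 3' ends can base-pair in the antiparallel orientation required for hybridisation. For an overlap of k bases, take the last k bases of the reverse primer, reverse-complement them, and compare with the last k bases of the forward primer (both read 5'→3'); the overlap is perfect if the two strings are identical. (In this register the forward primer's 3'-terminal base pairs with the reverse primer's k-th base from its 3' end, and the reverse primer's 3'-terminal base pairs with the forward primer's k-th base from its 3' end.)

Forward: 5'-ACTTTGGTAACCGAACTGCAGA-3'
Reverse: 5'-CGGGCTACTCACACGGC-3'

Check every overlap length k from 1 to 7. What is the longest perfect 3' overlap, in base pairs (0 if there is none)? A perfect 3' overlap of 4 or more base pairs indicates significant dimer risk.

Last 7 bases (5'→3') — forward …CTGCAGA, reverse …ACACGGC.
Reverse complement of the reverse primer's last 7 bases: GCCGTGT; its first k bases are the reverse complement of the reverse primer's last k bases, so a perfect k-base overlap needs the forward primer's last k bases to equal them.
Comparing (forward last k vs required): k=1: A vs G ✗; k=2: GA vs GC ✗; k=3: AGA vs GCC ✗; k=4: CAGA vs GCCG ✗; k=5: GCAGA vs GCCGT ✗; k=6: TGCAGA vs GCCGTG ✗; k=7: CTGCAGA vs GCCGTGT ✗.
No overlap length from 1 to 7 is perfect, so the longest perfect 3' overlap is 0.

Longest perfect overlap: 0 complementary base pairs; below the dimer-risk threshold (threshold 4).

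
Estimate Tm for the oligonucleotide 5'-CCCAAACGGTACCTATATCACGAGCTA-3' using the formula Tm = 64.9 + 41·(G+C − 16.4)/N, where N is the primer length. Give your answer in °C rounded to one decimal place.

Base counts: A=9, T=5, G=4, C=9; G+C = 13, N = 27.
Tm = 64.9 + 41·(13 − 16.4)/27 = 64.9 + -139.40/27 = 59.7°C.

59.7°C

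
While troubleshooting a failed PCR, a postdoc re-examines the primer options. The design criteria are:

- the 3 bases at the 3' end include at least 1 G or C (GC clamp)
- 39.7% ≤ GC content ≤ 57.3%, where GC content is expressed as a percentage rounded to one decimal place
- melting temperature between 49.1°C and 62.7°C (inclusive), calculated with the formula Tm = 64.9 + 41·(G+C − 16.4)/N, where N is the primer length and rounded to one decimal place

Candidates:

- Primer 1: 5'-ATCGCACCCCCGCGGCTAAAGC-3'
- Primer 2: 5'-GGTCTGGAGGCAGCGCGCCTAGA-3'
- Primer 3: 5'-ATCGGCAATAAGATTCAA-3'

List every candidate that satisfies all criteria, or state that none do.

None of the candidates satisfy all criteria.

Primer 1 (22 nt, A=5 T=2 G=5 C=10): 3' end AGC has 2 G/C ✓; GC 15/22 = 68.2%, outside 39.7–57.3% ✗; Tm = 64.9 + 41·(15 − 16.4)/22 = 62.3°C ✓ — fails.
Primer 2 (23 nt, A=4 T=3 G=10 C=6): 3' end AGA has 1 G/C ✓; GC 16/23 = 69.6%, outside 39.7–57.3% ✗; Tm = 64.9 + 41·(16 − 16.4)/23 = 64.2°C, outside 49.1–62.7°C ✗ — fails.
Primer 3 (18 nt, A=8 T=4 G=3 C=3): 3' end CAA has 1 G/C ✓; GC 6/18 = 33.3%, outside 39.7–57.3% ✗; Tm = 64.9 + 41·(6 − 16.4)/18 = 41.2°C, outside 49.1–62.7°C ✗ — fails.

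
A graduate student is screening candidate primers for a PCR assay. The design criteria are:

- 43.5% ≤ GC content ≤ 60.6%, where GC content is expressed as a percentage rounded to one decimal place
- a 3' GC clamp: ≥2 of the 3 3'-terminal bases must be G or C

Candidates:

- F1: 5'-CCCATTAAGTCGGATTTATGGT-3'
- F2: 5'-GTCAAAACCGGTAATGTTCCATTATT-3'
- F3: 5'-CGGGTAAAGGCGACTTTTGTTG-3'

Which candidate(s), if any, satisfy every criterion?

F1 (22 nt, A=5 T=8 G=5 C=4): GC 9/22 = 40.9%, outside 43.5–60.6% ✗; 3' end GGT has 2 G/C ✓ — fails.
F2 (26 nt, A=8 T=9 G=4 C=5): GC 9/26 = 34.6%, outside 43.5–60.6% ✗; 3' end ATT has 0 G/C, need ≥2 ✗ — fails.
F3 (22 nt, A=4 T=7 G=8 C=3): GC 11/22 = 50.0% ✓; 3' end TTG has 1 G/C, need ≥2 ✗ — fails.

None of the candidates satisfy all criteria.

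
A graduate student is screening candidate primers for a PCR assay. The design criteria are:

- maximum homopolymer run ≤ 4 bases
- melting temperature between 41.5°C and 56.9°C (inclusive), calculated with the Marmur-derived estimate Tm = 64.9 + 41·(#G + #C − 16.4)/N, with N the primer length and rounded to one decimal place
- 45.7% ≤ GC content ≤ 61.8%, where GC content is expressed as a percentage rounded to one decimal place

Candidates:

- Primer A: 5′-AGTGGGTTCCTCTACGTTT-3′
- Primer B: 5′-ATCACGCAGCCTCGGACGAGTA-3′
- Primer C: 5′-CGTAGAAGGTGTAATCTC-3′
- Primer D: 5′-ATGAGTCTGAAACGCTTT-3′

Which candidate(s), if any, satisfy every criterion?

Primer A only.

Primer A (19 nt, A=2 T=8 G=5 C=4): longest run = 3 ✓; Tm = 64.9 + 41·(9 − 16.4)/19 = 48.9°C ✓; GC 9/19 = 47.4% ✓ — passes.
Primer B (22 nt, A=6 T=3 G=6 C=7): longest run = 2 ✓; Tm = 64.9 + 41·(13 − 16.4)/22 = 58.6°C, outside 41.5–56.9°C ✗; GC 13/22 = 59.1% ✓ — fails.
Primer C (18 nt, A=5 T=5 G=5 C=3): longest run = 2 ✓; Tm = 64.9 + 41·(8 − 16.4)/18 = 45.8°C ✓; GC 8/18 = 44.4%, outside 45.7–61.8% ✗ — fails.
Primer D (18 nt, A=5 T=6 G=4 C=3): longest run = 3 ✓; Tm = 64.9 + 41·(7 − 16.4)/18 = 43.5°C ✓; GC 7/18 = 38.9%, outside 45.7–61.8% ✗ — fails.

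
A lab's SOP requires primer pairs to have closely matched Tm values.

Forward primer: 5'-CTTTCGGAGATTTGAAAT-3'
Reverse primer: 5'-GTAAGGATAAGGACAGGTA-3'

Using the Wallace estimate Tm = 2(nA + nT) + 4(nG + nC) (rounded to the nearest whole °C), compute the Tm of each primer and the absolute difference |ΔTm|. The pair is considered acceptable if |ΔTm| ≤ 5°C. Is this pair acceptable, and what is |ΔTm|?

|ΔTm| = 6°C; the pair is not acceptable.

Forward: A=5 T=7 G=4 C=2 → Tm = 2·12 + 4·6 = 48°C.
Reverse: A=8 T=3 G=7 C=1 → Tm = 2·11 + 4·8 = 54°C.
|ΔTm| = |48 − 54| = 6°C, > 5°C.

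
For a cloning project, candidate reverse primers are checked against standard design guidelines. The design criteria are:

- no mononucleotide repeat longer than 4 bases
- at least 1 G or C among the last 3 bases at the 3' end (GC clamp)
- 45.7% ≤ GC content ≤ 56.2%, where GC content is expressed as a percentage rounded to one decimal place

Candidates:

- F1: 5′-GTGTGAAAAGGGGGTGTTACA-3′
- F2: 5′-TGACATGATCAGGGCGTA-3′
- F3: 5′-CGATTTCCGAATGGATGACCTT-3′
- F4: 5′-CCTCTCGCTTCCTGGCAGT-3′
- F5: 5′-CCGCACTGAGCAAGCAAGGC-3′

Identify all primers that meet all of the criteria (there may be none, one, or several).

F1 (21 nt, A=6 T=5 G=9 C=1): longest run = 5, exceeds 4 ✗; 3' end ACA has 1 G/C ✓; GC 10/21 = 47.6% ✓ — fails.
F2 (18 nt, A=5 T=4 G=6 C=3): longest run = 3 ✓; 3' end GTA has 1 G/C ✓; GC 9/18 = 50.0% ✓ — passes.
F3 (22 nt, A=5 T=7 G=5 C=5): longest run = 3 ✓; 3' end CTT has 1 G/C ✓; GC 10/22 = 45.5%, outside 45.7–56.2% ✗ — fails.
F4 (19 nt, A=1 T=6 G=4 C=8): longest run = 2 ✓; 3' end AGT has 1 G/C ✓; GC 12/19 = 63.2%, outside 45.7–56.2% ✗ — fails.
F5 (20 nt, A=6 T=1 G=6 C=7): longest run = 2 ✓; 3' end GGC has 3 G/C ✓; GC 13/20 = 65.0%, outside 45.7–56.2% ✗ — fails.

F2 only.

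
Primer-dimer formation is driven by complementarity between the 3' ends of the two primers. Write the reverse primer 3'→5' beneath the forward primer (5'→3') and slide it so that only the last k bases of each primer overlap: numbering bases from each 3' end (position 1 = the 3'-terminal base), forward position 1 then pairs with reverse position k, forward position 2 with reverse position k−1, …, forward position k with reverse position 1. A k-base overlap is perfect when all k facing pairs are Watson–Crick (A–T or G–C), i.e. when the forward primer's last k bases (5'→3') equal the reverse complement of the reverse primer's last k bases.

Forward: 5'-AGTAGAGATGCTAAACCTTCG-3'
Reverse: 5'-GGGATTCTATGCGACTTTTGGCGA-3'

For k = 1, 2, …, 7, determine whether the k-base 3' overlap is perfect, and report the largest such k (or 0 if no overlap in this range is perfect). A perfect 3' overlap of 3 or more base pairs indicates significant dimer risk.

Last 7 bases (5'→3') — forward …ACCTTCG, reverse …TTGGCGA.
Reverse complement of the reverse primer's last 7 bases: TCGCCAA; its first k bases are the reverse complement of the reverse primer's last k bases, so a perfect k-base overlap needs the forward primer's last k bases to equal them.
Comparing (forward last k vs required): k=1: G vs T ✗; k=2: CG vs TC ✗; k=3: TCG vs TCG ✓; k=4: TTCG vs TCGC ✗; k=5: CTTCG vs TCGCC ✗; k=6: CCTTCG vs TCGCCA ✗; k=7: ACCTTCG vs TCGCCAA ✗.
Only k = 3 is perfect, so the longest perfect 3' overlap is 3.

Longest perfect overlap: 3 complementary base pairs; significant dimer risk (threshold 3).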